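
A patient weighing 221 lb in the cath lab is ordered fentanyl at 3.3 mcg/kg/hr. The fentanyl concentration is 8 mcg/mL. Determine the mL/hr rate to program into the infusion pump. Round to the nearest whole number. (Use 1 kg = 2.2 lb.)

41 mL/hr

Weight = 221 lb ÷ 2.2 lb/kg = 100.4545 kg
Dose = 3.3 mcg/kg/hr × 100.4545 kg = 331.5 mcg/hr
Rate = 331.5 mcg/hr ÷ 8 mcg/mL = 41.4375 mL/hr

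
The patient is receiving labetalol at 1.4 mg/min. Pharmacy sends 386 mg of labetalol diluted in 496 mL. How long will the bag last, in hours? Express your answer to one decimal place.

1.4 mg/min × 60 min/hr = 84 mg/hr
Concentration = 386 mg ÷ 496 mL = 0.7782258 mg/mL
Rate = 84 mg/hr ÷ 0.7782258 mg/mL = 107.9378 mL/hr
Duration = 496 mL ÷ 107.9378 mL/hr = 4.595238 hr

4.6 hours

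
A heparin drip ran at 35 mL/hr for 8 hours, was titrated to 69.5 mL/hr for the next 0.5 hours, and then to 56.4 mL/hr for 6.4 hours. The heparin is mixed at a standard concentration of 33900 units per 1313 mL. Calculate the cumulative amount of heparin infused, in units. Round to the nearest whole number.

17446 units

Concentration = 33900 units ÷ 1313 mL = 25.81874 units/mL
Stage 1: 35 mL/hr × 8 hr = 280 mL → 280 mL × 25.81874 units/mL = 7229.246 units
Stage 2: 69.5 mL/hr × 0.5 hr = 34.75 mL → 34.75 mL × 25.81874 units/mL = 897.2011 units
Stage 3: 56.4 mL/hr × 6.4 hr = 360.96 mL → 360.96 mL × 25.81874 units/mL = 9319.531 units
Total = 7229.246 + 897.2011 + 9319.531 = 17445.98 units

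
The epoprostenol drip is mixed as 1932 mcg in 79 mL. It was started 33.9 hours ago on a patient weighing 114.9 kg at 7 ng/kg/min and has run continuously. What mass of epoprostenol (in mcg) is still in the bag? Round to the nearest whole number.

Dose = 7 ng/kg/min × 114.9 kg = 804.3 ng/min
804.3 ng/min × 60 min/hr = 48258 ng/hr
Concentration = 1932 mcg ÷ 79 mL = 24.4557 mcg/mL = 24455.7 ng/mL
Rate = 48258 ng/hr ÷ 24455.7 ng/mL = 1.973283 mL/hr
Volume infused = 1.973283 mL/hr × 33.9 hr = 66.89428 mL
Volume remaining = 79 − 66.89428 = 12.10572 mL
Drug remaining = 12.10572 mL × 24455.7 ng/mL = 296053.8 ng = 296.0538 mcg

296 mcg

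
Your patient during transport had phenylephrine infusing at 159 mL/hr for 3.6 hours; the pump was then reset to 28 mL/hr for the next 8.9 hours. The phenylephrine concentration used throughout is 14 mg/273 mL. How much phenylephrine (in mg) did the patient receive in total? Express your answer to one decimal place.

42.1 mg

Concentration = 14 mg ÷ 273 mL = 0.05128205 mg/mL
Stage 1: 159 mL/hr × 3.6 hr = 572.4 mL → 572.4 mL × 0.05128205 mg/mL = 29.35385 mg
Stage 2: 28 mL/hr × 8.9 hr = 249.2 mL → 249.2 mL × 0.05128205 mg/mL = 12.77949 mg
Total = 29.35385 + 12.77949 = 42.13333 mg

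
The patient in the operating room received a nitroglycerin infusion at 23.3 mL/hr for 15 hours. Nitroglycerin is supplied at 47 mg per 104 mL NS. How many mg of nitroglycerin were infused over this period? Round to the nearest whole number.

158 mg

Concentration = 47 mg ÷ 104 mL = 0.4519231 mg/mL = 451.9231 mcg/mL
Drug rate = 23.3 mL/hr × 451.9231 mcg/mL = 10529.81 mcg/hr
Total = 10529.81 mcg/hr × 15 hr = 157947.1 mcg = 157.9471 mg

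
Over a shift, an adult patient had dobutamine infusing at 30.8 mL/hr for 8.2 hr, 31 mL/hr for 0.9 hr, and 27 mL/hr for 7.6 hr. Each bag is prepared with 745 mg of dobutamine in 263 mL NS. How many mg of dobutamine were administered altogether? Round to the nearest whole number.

Concentration = 745 mg ÷ 263 mL = 2.8327 mg/mL
Stage 1: 30.8 mL/hr × 8.2 hr = 252.56 mL → 252.56 mL × 2.8327 mg/mL = 715.4266 mg
Stage 2: 31 mL/hr × 0.9 hr = 27.9 mL → 27.9 mL × 2.8327 mg/mL = 79.03232 mg
Stage 3: 27 mL/hr × 7.6 hr = 205.2 mL → 205.2 mL × 2.8327 mg/mL = 581.27 mg
Total = 715.4266 + 79.03232 + 581.27 = 1375.729 mg

1376 mg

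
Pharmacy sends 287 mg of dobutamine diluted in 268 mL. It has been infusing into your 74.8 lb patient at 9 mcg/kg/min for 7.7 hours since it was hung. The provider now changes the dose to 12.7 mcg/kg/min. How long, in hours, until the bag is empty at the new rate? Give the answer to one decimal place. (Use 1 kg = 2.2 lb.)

Initial rate:
Weight = 74.8 lb ÷ 2.2 lb/kg = 34 kg
Dose = 9 mcg/kg/min × 34 kg = 306 mcg/min
306 mcg/min × 60 min/hr = 18360 mcg/hr
Concentration = 287 mg ÷ 268 mL = 1.070896 mg/mL = 1070.896 mcg/mL
Rate = 18360 mcg/hr ÷ 1070.896 mcg/mL = 17.14453 mL/hr
Volume infused so far = 17.14453 mL/hr × 7.7 hr = 132.0129 mL
Volume remaining = 268 − 132.0129 = 135.9871 mL
New rate:
Dose = 12.7 mcg/kg/min × 34 kg = 431.8 mcg/min
431.8 mcg/min × 60 min/hr = 25908 mcg/hr
Rate = 25908 mcg/hr ÷ 1070.896 mcg/mL = 24.19284 mL/hr
Time remaining = 135.9871 mL ÷ 24.19284 mL/hr = 5.620966 hr

5.6 hours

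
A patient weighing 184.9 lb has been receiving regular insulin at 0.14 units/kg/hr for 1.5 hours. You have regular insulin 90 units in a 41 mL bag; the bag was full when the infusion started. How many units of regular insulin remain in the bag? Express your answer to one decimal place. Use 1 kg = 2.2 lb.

Weight = 184.9 lb ÷ 2.2 lb/kg = 84.04545 kg
Dose = 0.14 units/kg/hr × 84.04545 kg = 11.76636 units/hr
Concentration = 90 units ÷ 41 mL = 2.195122 units/mL
Rate = 11.76636 units/hr ÷ 2.195122 units/mL = 5.360232 mL/hr
Volume infused = 5.360232 mL/hr × 1.5 hr = 8.040348 mL
Volume remaining = 41 − 8.040348 = 32.95965 mL
Drug remaining = 32.95965 mL × 2.195122 units/mL = 72.35045 units

72.4 units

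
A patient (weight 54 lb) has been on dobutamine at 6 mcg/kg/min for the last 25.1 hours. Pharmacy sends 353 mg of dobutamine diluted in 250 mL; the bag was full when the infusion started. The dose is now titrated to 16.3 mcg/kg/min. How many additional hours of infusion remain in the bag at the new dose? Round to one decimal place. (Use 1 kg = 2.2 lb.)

5.5 hours

Initial rate:
Weight = 54 lb ÷ 2.2 lb/kg = 24.54545 kg
Dose = 6 mcg/kg/min × 24.54545 kg = 147.2727 mcg/min
147.2727 mcg/min × 60 min/hr = 8836.364 mcg/hr
Concentration = 353 mg ÷ 250 mL = 1.412 mg/mL = 1412 mcg/mL
Rate = 8836.364 mcg/hr ÷ 1412 mcg/mL = 6.258048 mL/hr
Volume infused so far = 6.258048 mL/hr × 25.1 hr = 157.077 mL
Volume remaining = 250 − 157.077 = 92.923 mL
New rate:
Dose = 16.3 mcg/kg/min × 24.54545 kg = 400.0909 mcg/min
400.0909 mcg/min × 60 min/hr = 24005.45 mcg/hr
Rate = 24005.45 mcg/hr ÷ 1412 mcg/mL = 17.00103 mL/hr
Time remaining = 92.923 mL ÷ 17.00103 mL/hr = 5.465727 hr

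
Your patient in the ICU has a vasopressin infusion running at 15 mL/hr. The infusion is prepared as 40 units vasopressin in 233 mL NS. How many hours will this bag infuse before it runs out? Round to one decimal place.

Duration = 233 mL ÷ 15 mL/hr = 15.53333 hr

15.5 hours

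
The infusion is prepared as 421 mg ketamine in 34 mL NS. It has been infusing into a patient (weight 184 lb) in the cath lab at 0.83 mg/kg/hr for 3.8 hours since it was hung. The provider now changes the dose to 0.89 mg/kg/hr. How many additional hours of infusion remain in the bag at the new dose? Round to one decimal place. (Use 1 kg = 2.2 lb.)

2.1 hours

Initial rate:
Weight = 184 lb ÷ 2.2 lb/kg = 83.63636 kg
Dose = 0.83 mg/kg/hr × 83.63636 kg = 69.41818 mg/hr
Concentration = 421 mg ÷ 34 mL = 12.38235 mg/mL
Rate = 69.41818 mg/hr ÷ 12.38235 mg/mL = 5.606219 mL/hr
Volume infused so far = 5.606219 mL/hr × 3.8 hr = 21.30363 mL
Volume remaining = 34 − 21.30363 = 12.69637 mL
New rate:
Dose = 0.89 mg/kg/hr × 83.63636 kg = 74.43636 mg/hr
Rate = 74.43636 mg/hr ÷ 12.38235 mg/mL = 6.011488 mL/hr
Time remaining = 12.69637 mL ÷ 6.011488 mL/hr = 2.112018 hr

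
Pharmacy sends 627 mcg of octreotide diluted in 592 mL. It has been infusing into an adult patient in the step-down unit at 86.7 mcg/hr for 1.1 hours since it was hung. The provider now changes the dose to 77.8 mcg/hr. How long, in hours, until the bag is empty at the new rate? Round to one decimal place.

Initial rate:
Concentration = 627 mcg ÷ 592 mL = 1.059122 mcg/mL
Rate = 86.7 mcg/hr ÷ 1.059122 mcg/mL = 81.86029 mL/hr
Volume infused so far = 81.86029 mL/hr × 1.1 hr = 90.04632 mL
Volume remaining = 592 − 90.04632 = 501.9537 mL
New rate:
Rate = 77.8 mcg/hr ÷ 1.059122 mcg/mL = 73.4571 mL/hr
Time remaining = 501.9537 mL ÷ 73.4571 mL/hr = 6.83329 hr

6.8 hours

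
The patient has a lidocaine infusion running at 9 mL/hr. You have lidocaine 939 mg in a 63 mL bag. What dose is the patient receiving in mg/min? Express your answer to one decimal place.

Concentration = 939 mg ÷ 63 mL = 14.90476 mg/mL
Drug rate = 9 mL/hr × 14.90476 mg/mL = 134.1429 mg/hr
134.1429 mg/hr ÷ 60 min/hr = 2.235714 mg/min

2.2 mg/min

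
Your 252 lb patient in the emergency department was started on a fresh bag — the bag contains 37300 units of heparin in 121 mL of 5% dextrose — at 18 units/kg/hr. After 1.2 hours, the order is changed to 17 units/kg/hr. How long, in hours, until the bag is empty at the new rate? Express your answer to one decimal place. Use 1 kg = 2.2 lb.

Initial rate:
Weight = 252 lb ÷ 2.2 lb/kg = 114.5455 kg
Dose = 18 units/kg/hr × 114.5455 kg = 2061.818 units/hr
Concentration = 37300 units ÷ 121 mL = 308.2645 units/mL
Rate = 2061.818 units/hr ÷ 308.2645 units/mL = 6.688472 mL/hr
Volume infused so far = 6.688472 mL/hr × 1.2 hr = 8.026166 mL
Volume remaining = 121 − 8.026166 = 112.9738 mL
New rate:
Dose = 17 units/kg/hr × 114.5455 kg = 1947.273 units/hr
Rate = 1947.273 units/hr ÷ 308.2645 units/mL = 6.31689 mL/hr
Time remaining = 112.9738 mL ÷ 6.31689 mL/hr = 17.88441 hr

17.9 hours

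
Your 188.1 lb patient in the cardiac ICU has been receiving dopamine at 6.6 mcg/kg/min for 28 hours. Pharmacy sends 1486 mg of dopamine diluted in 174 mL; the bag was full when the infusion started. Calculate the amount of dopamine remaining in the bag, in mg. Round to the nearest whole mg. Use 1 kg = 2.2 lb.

538 mg

Weight = 188.1 lb ÷ 2.2 lb/kg = 85.5 kg
Dose = 6.6 mcg/kg/min × 85.5 kg = 564.3 mcg/min
564.3 mcg/min × 60 min/hr = 33858 mcg/hr
Concentration = 1486 mg ÷ 174 mL = 8.54023 mg/mL = 8540.23 mcg/mL
Rate = 33858 mcg/hr ÷ 8540.23 mcg/mL = 3.96453 mL/hr
Volume infused = 3.96453 mL/hr × 28 hr = 111.0068 mL
Volume remaining = 174 − 111.0068 = 62.99315 mL
Drug remaining = 62.99315 mL × 8540.23 mcg/mL = 537976 mcg = 537.976 mg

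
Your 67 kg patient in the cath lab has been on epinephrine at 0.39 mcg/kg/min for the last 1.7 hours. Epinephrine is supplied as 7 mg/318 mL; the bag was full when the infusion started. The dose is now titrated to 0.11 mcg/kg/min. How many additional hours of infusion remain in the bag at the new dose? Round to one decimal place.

Initial rate:
Dose = 0.39 mcg/kg/min × 67 kg = 26.13 mcg/min
26.13 mcg/min × 60 min/hr = 1567.8 mcg/hr
Concentration = 7 mg ÷ 318 mL = 0.02201258 mg/mL = 22.01258 mcg/mL
Rate = 1567.8 mcg/hr ÷ 22.01258 mcg/mL = 71.22291 mL/hr
Volume infused so far = 71.22291 mL/hr × 1.7 hr = 121.079 mL
Volume remaining = 318 − 121.079 = 196.921 mL
New rate:
Dose = 0.11 mcg/kg/min × 67 kg = 7.37 mcg/min
7.37 mcg/min × 60 min/hr = 442.2 mcg/hr
Rate = 442.2 mcg/hr ÷ 22.01258 mcg/mL = 20.08851 mL/hr
Time remaining = 196.921 mL ÷ 20.08851 mL/hr = 9.802668 hr

9.8 hours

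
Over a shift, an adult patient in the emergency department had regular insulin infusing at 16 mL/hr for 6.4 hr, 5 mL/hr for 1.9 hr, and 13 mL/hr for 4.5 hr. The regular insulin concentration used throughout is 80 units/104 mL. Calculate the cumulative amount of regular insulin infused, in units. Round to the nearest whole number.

Concentration = 80 units ÷ 104 mL = 0.7692308 units/mL
Stage 1: 16 mL/hr × 6.4 hr = 102.4 mL → 102.4 mL × 0.7692308 units/mL = 78.76923 units
Stage 2: 5 mL/hr × 1.9 hr = 9.5 mL → 9.5 mL × 0.7692308 units/mL = 7.307692 units
Stage 3: 13 mL/hr × 4.5 hr = 58.5 mL → 58.5 mL × 0.7692308 units/mL = 45 units
Total = 78.76923 + 7.307692 + 45 = 131.0769 units

131 units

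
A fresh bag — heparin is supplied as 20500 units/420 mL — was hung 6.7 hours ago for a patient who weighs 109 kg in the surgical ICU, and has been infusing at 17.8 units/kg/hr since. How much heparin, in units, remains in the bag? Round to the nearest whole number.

7501 units

Dose = 17.8 units/kg/hr × 109 kg = 1940.2 units/hr
Concentration = 20500 units ÷ 420 mL = 48.80952 units/mL
Rate = 1940.2 units/hr ÷ 48.80952 units/mL = 39.75044 mL/hr
Volume infused = 39.75044 mL/hr × 6.7 hr = 266.3279 mL
Volume remaining = 420 − 266.3279 = 153.6721 mL
Drug remaining = 153.6721 mL × 48.80952 units/mL = 7500.66 units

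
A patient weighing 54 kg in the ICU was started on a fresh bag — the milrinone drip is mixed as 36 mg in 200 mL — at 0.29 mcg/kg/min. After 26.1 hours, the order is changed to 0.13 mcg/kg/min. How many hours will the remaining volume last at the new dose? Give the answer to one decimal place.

Initial rate:
Dose = 0.29 mcg/kg/min × 54 kg = 15.66 mcg/min
15.66 mcg/min × 60 min/hr = 939.6 mcg/hr
Concentration = 36 mg ÷ 200 mL = 0.18 mg/mL = 180 mcg/mL
Rate = 939.6 mcg/hr ÷ 180 mcg/mL = 5.22 mL/hr
Volume infused so far = 5.22 mL/hr × 26.1 hr = 136.242 mL
Volume remaining = 200 − 136.242 = 63.758 mL
New rate:
Dose = 0.13 mcg/kg/min × 54 kg = 7.02 mcg/min
7.02 mcg/min × 60 min/hr = 421.2 mcg/hr
Rate = 421.2 mcg/hr ÷ 180 mcg/mL = 2.34 mL/hr
Time remaining = 63.758 mL ÷ 2.34 mL/hr = 27.24701 hr

27.2 hours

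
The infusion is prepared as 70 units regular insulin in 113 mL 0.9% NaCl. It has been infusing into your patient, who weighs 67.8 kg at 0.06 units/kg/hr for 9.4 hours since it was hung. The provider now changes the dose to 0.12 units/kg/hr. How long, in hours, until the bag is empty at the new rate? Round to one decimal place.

Initial rate:
Dose = 0.06 units/kg/hr × 67.8 kg = 4.068 units/hr
Concentration = 70 units ÷ 113 mL = 0.619469 units/mL
Rate = 4.068 units/hr ÷ 0.619469 units/mL = 6.566914 mL/hr
Volume infused so far = 6.566914 mL/hr × 9.4 hr = 61.72899 mL
Volume remaining = 113 − 61.72899 = 51.27101 mL
New rate:
Dose = 0.12 units/kg/hr × 67.8 kg = 8.136 units/hr
Rate = 8.136 units/hr ÷ 0.619469 units/mL = 13.13383 mL/hr
Time remaining = 51.27101 mL ÷ 13.13383 mL/hr = 3.903736 hr

3.9 hours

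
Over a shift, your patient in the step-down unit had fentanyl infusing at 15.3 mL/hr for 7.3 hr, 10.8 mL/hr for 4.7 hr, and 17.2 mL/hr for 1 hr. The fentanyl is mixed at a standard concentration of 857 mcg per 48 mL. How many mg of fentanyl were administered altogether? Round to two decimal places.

Concentration = 857 mcg ÷ 48 mL = 17.85417 mcg/mL
Stage 1: 15.3 mL/hr × 7.3 hr = 111.69 mL → 111.69 mL × 17.85417 mcg/mL = 1994.132 mcg
Stage 2: 10.8 mL/hr × 4.7 hr = 50.76 mL → 50.76 mL × 17.85417 mcg/mL = 906.2775 mcg
Stage 3: 17.2 mL/hr × 1 hr = 17.2 mL → 17.2 mL × 17.85417 mcg/mL = 307.0917 mcg
Total = 1994.132 + 906.2775 + 307.0917 = 3207.501 mcg = 3.207501 mg

3.21 mg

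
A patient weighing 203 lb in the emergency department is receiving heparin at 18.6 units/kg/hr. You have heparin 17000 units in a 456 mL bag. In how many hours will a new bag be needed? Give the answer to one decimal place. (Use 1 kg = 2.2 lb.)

9.9 hours

Weight = 203 lb ÷ 2.2 lb/kg = 92.27273 kg
Dose = 18.6 units/kg/hr × 92.27273 kg = 1716.273 units/hr
Concentration = 17000 units ÷ 456 mL = 37.2807 units/mL
Rate = 1716.273 units/hr ÷ 37.2807 units/mL = 46.03649 mL/hr
Duration = 456 mL ÷ 46.03649 mL/hr = 9.905186 hr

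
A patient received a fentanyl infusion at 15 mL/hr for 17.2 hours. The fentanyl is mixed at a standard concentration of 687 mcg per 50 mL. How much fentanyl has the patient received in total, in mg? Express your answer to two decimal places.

3.54 mg

Concentration = 687 mcg ÷ 50 mL = 13.74 mcg/mL
Drug rate = 15 mL/hr × 13.74 mcg/mL = 206.1 mcg/hr
Total = 206.1 mcg/hr × 17.2 hr = 3544.92 mcg = 3.54492 mg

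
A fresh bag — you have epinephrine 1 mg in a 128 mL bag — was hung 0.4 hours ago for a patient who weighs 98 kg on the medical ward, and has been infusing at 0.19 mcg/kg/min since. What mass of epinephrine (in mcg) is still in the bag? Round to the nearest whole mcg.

Dose = 0.19 mcg/kg/min × 98 kg = 18.62 mcg/min
18.62 mcg/min × 60 min/hr = 1117.2 mcg/hr
Concentration = 1 mg ÷ 128 mL = 0.0078125 mg/mL = 7.8125 mcg/mL
Rate = 1117.2 mcg/hr ÷ 7.8125 mcg/mL = 143.0016 mL/hr
Volume infused = 143.0016 mL/hr × 0.4 hr = 57.20064 mL
Volume remaining = 128 − 57.20064 = 70.79936 mL
Drug remaining = 70.79936 mL × 7.8125 mcg/mL = 553.12 mcg

553 mcg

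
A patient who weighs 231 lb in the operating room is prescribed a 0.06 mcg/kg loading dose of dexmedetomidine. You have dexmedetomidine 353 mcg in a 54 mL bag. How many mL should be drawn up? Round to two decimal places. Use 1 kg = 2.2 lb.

0.96 mL

Weight = 231 lb ÷ 2.2 lb/kg = 105 kg
Dose = 0.06 mcg/kg × 105 kg = 6.3 mcg
Concentration = 353 mcg ÷ 54 mL = 6.537037 mcg/mL
Volume = 6.3 mcg ÷ 6.537037 mcg/mL = 0.9637394 mL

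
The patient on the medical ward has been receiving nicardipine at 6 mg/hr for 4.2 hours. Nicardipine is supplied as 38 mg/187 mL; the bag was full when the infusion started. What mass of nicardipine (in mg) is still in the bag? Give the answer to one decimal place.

12.8 mg

Concentration = 38 mg ÷ 187 mL = 0.2032086 mg/mL
Rate = 6 mg/hr ÷ 0.2032086 mg/mL = 29.52632 mL/hr
Volume infused = 29.52632 mL/hr × 4.2 hr = 124.0105 mL
Volume remaining = 187 − 124.0105 = 62.98947 mL
Drug remaining = 62.98947 mL × 0.2032086 mg/mL = 12.8 mg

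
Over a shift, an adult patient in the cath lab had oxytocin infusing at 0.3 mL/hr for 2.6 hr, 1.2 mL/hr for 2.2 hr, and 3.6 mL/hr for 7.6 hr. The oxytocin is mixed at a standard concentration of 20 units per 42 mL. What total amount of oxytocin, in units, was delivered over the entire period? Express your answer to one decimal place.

14.7 units

Concentration = 20 units ÷ 42 mL = 0.4761905 units/mL
Stage 1: 0.3 mL/hr × 2.6 hr = 0.78 mL → 0.78 mL × 0.4761905 units/mL = 0.3714286 units
Stage 2: 1.2 mL/hr × 2.2 hr = 2.64 mL → 2.64 mL × 0.4761905 units/mL = 1.257143 units
Stage 3: 3.6 mL/hr × 7.6 hr = 27.36 mL → 27.36 mL × 0.4761905 units/mL = 13.02857 units
Total = 0.3714286 + 1.257143 + 13.02857 = 14.65714 units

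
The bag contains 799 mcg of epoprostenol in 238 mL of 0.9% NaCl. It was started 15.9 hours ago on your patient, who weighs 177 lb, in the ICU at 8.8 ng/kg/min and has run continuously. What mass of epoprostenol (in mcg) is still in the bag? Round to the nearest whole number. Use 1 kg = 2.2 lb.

Weight = 177 lb ÷ 2.2 lb/kg = 80.45455 kg
Dose = 8.8 ng/kg/min × 80.45455 kg = 708 ng/min
708 ng/min × 60 min/hr = 42480 ng/hr
Concentration = 799 mcg ÷ 238 mL = 3.357143 mcg/mL = 3357.143 ng/mL
Rate = 42480 ng/hr ÷ 3357.143 ng/mL = 12.65362 mL/hr
Volume infused = 12.65362 mL/hr × 15.9 hr = 201.1925 mL
Volume remaining = 238 − 201.1925 = 36.80749 mL
Drug remaining = 36.80749 mL × 3357.143 ng/mL = 123568 ng = 123.568 mcg

124 mcg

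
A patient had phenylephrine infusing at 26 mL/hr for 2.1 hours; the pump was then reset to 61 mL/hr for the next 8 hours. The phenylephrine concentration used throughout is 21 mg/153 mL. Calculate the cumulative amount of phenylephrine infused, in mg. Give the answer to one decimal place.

Concentration = 21 mg ÷ 153 mL = 0.1372549 mg/mL
Stage 1: 26 mL/hr × 2.1 hr = 54.6 mL → 54.6 mL × 0.1372549 mg/mL = 7.494118 mg
Stage 2: 61 mL/hr × 8 hr = 488 mL → 488 mL × 0.1372549 mg/mL = 66.98039 mg
Total = 7.494118 + 66.98039 = 74.47451 mg

74.5 mg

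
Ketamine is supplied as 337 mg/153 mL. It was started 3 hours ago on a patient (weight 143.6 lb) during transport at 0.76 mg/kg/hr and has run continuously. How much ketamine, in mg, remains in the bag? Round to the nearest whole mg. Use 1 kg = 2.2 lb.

188 mg

Weight = 143.6 lb ÷ 2.2 lb/kg = 65.27273 kg
Dose = 0.76 mg/kg/hr × 65.27273 kg = 49.60727 mg/hr
Concentration = 337 mg ÷ 153 mL = 2.202614 mg/mL
Rate = 49.60727 mg/hr ÷ 2.202614 mg/mL = 22.522 mL/hr
Volume infused = 22.522 mL/hr × 3 hr = 67.56599 mL
Volume remaining = 153 − 67.56599 = 85.43401 mL
Drug remaining = 85.43401 mL × 2.202614 mg/mL = 188.1782 mg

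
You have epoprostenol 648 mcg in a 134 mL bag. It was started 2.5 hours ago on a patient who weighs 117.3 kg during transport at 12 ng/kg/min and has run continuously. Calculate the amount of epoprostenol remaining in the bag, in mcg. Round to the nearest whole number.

Dose = 12 ng/kg/min × 117.3 kg = 1407.6 ng/min
1407.6 ng/min × 60 min/hr = 84456 ng/hr
Concentration = 648 mcg ÷ 134 mL = 4.835821 mcg/mL = 4835.821 ng/mL
Rate = 84456 ng/hr ÷ 4835.821 ng/mL = 17.46467 mL/hr
Volume infused = 17.46467 mL/hr × 2.5 hr = 43.66167 mL
Volume remaining = 134 − 43.66167 = 90.33833 mL
Drug remaining = 90.33833 mL × 4835.821 ng/mL = 436860 ng = 436.86 mcg

437 mcg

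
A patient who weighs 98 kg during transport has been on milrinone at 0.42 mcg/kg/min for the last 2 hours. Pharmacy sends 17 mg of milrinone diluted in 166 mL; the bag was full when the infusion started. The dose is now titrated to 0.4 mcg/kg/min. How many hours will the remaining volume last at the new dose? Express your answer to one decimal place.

5.1 hours

Initial rate:
Dose = 0.42 mcg/kg/min × 98 kg = 41.16 mcg/min
41.16 mcg/min × 60 min/hr = 2469.6 mcg/hr
Concentration = 17 mg ÷ 166 mL = 0.1024096 mg/mL = 102.4096 mcg/mL
Rate = 2469.6 mcg/hr ÷ 102.4096 mcg/mL = 24.11492 mL/hr
Volume infused so far = 24.11492 mL/hr × 2 hr = 48.22984 mL
Volume remaining = 166 − 48.22984 = 117.7702 mL
New rate:
Dose = 0.4 mcg/kg/min × 98 kg = 39.2 mcg/min
39.2 mcg/min × 60 min/hr = 2352 mcg/hr
Rate = 2352 mcg/hr ÷ 102.4096 mcg/mL = 22.96659 mL/hr
Time remaining = 117.7702 mL ÷ 22.96659 mL/hr = 5.127891 hr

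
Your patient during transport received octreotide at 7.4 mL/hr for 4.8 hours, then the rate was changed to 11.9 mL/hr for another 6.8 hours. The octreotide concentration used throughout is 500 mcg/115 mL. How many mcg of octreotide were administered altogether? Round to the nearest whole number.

506 mcg

Concentration = 500 mcg ÷ 115 mL = 4.347826 mcg/mL
Stage 1: 7.4 mL/hr × 4.8 hr = 35.52 mL → 35.52 mL × 4.347826 mcg/mL = 154.4348 mcg
Stage 2: 11.9 mL/hr × 6.8 hr = 80.92 mL → 80.92 mL × 4.347826 mcg/mL = 351.8261 mcg
Total = 154.4348 + 351.8261 = 506.2609 mcg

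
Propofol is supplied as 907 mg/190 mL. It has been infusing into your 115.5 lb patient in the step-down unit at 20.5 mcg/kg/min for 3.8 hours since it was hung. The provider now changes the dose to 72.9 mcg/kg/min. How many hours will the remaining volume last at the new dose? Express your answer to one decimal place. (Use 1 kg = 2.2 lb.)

2.9 hours

Initial rate:
Weight = 115.5 lb ÷ 2.2 lb/kg = 52.5 kg
Dose = 20.5 mcg/kg/min × 52.5 kg = 1076.25 mcg/min
1076.25 mcg/min × 60 min/hr = 64575 mcg/hr
Concentration = 907 mg ÷ 190 mL = 4.773684 mg/mL = 4773.684 mcg/mL
Rate = 64575 mcg/hr ÷ 4773.684 mcg/mL = 13.52729 mL/hr
Volume infused so far = 13.52729 mL/hr × 3.8 hr = 51.40369 mL
Volume remaining = 190 − 51.40369 = 138.5963 mL
New rate:
Dose = 72.9 mcg/kg/min × 52.5 kg = 3827.25 mcg/min
3827.25 mcg/min × 60 min/hr = 229635 mcg/hr
Rate = 229635 mcg/hr ÷ 4773.684 mcg/mL = 48.10436 mL/hr
Time remaining = 138.5963 mL ÷ 48.10436 mL/hr = 2.881159 hr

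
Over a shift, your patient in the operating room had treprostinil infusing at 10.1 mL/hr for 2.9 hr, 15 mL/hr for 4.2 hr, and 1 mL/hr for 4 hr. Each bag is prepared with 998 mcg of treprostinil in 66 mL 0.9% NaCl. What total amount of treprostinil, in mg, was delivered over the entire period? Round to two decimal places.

1.46 mg

Concentration = 998 mcg ÷ 66 mL = 15.12121 mcg/mL
Stage 1: 10.1 mL/hr × 2.9 hr = 29.29 mL → 29.29 mL × 15.12121 mcg/mL = 442.9003 mcg
Stage 2: 15 mL/hr × 4.2 hr = 63 mL → 63 mL × 15.12121 mcg/mL = 952.6364 mcg
Stage 3: 1 mL/hr × 4 hr = 4 mL → 4 mL × 15.12121 mcg/mL = 60.48485 mcg
Total = 442.9003 + 952.6364 + 60.48485 = 1456.022 mcg = 1.456022 mg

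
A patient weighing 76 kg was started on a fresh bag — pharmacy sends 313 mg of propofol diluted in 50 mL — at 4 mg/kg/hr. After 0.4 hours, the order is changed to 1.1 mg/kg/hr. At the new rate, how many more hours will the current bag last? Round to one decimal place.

Initial rate:
Dose = 4 mg/kg/hr × 76 kg = 304 mg/hr
Concentration = 313 mg ÷ 50 mL = 6.26 mg/mL
Rate = 304 mg/hr ÷ 6.26 mg/mL = 48.5623 mL/hr
Volume infused so far = 48.5623 mL/hr × 0.4 hr = 19.42492 mL
Volume remaining = 50 − 19.42492 = 30.57508 mL
New rate:
Dose = 1.1 mg/kg/hr × 76 kg = 83.6 mg/hr
Rate = 83.6 mg/hr ÷ 6.26 mg/mL = 13.35463 mL/hr
Time remaining = 30.57508 mL ÷ 13.35463 mL/hr = 2.289474 hr

2.3 hours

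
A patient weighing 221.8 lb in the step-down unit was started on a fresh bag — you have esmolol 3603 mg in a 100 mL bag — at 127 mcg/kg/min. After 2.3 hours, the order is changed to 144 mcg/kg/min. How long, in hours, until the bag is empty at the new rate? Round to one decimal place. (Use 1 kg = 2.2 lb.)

Initial rate:
Weight = 221.8 lb ÷ 2.2 lb/kg = 100.8182 kg
Dose = 127 mcg/kg/min × 100.8182 kg = 12803.91 mcg/min
12803.91 mcg/min × 60 min/hr = 768234.5 mcg/hr
Concentration = 3603 mg ÷ 100 mL = 36.03 mg/mL = 36030 mcg/mL
Rate = 768234.5 mcg/hr ÷ 36030 mcg/mL = 21.32208 mL/hr
Volume infused so far = 21.32208 mL/hr × 2.3 hr = 49.04078 mL
Volume remaining = 100 − 49.04078 = 50.95922 mL
New rate:
Dose = 144 mcg/kg/min × 100.8182 kg = 14517.82 mcg/min
14517.82 mcg/min × 60 min/hr = 871069.1 mcg/hr
Rate = 871069.1 mcg/hr ÷ 36030 mcg/mL = 24.17622 mL/hr
Time remaining = 50.95922 mL ÷ 24.17622 mL/hr = 2.107824 hr

2.1 hours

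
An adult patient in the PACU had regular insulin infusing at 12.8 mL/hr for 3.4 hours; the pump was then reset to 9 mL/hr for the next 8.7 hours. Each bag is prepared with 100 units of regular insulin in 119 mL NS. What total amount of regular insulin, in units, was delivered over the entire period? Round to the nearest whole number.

Concentration = 100 units ÷ 119 mL = 0.8403361 units/mL
Stage 1: 12.8 mL/hr × 3.4 hr = 43.52 mL → 43.52 mL × 0.8403361 units/mL = 36.57143 units
Stage 2: 9 mL/hr × 8.7 hr = 78.3 mL → 78.3 mL × 0.8403361 units/mL = 65.79832 units
Total = 36.57143 + 65.79832 = 102.3697 units

102 units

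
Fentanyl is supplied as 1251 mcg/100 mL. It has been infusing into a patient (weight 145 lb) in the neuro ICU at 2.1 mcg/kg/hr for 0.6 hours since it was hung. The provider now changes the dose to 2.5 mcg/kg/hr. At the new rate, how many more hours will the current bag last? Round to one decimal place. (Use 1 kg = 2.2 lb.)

7.1 hours

Initial rate:
Weight = 145 lb ÷ 2.2 lb/kg = 65.90909 kg
Dose = 2.1 mcg/kg/hr × 65.90909 kg = 138.4091 mcg/hr
Concentration = 1251 mcg ÷ 100 mL = 12.51 mcg/mL
Rate = 138.4091 mcg/hr ÷ 12.51 mcg/mL = 11.06388 mL/hr
Volume infused so far = 11.06388 mL/hr × 0.6 hr = 6.638326 mL
Volume remaining = 100 − 6.638326 = 93.36167 mL
New rate:
Dose = 2.5 mcg/kg/hr × 65.90909 kg = 164.7727 mcg/hr
Rate = 164.7727 mcg/hr ÷ 12.51 mcg/mL = 13.17128 mL/hr
Time remaining = 93.36167 mL ÷ 13.17128 mL/hr = 7.088276 hr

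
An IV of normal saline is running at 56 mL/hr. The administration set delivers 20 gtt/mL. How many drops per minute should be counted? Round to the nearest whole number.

19 gtt/min

56 mL/hr ÷ 60 min/hr = 0.9333333 mL/min
0.9333333 mL/min × 20 gtt/mL = 18.66667 gtt/min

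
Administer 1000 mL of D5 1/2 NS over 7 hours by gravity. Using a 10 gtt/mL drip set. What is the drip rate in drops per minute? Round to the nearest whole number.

24 gtt/min

1000 mL ÷ (7 hr × 60 = 420 min) = 2.380952 mL/min
2.380952 mL/min × 10 gtt/mL = 23.80952 gtt/min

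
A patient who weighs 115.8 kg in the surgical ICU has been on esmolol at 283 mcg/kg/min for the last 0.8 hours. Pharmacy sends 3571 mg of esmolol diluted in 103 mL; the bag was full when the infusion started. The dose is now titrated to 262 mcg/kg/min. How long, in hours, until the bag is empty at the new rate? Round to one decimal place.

1.1 hours

Initial rate:
Dose = 283 mcg/kg/min × 115.8 kg = 32771.4 mcg/min
32771.4 mcg/min × 60 min/hr = 1966284 mcg/hr
Concentration = 3571 mg ÷ 103 mL = 34.6699 mg/mL = 34669.9 mcg/mL
Rate = 1966284 mcg/hr ÷ 34669.9 mcg/mL = 56.71444 mL/hr
Volume infused so far = 56.71444 mL/hr × 0.8 hr = 45.37155 mL
Volume remaining = 103 − 45.37155 = 57.62845 mL
New rate:
Dose = 262 mcg/kg/min × 115.8 kg = 30339.6 mcg/min
30339.6 mcg/min × 60 min/hr = 1820376 mcg/hr
Rate = 1820376 mcg/hr ÷ 34669.9 mcg/mL = 52.50594 mL/hr
Time remaining = 57.62845 mL ÷ 52.50594 mL/hr = 1.097561 hr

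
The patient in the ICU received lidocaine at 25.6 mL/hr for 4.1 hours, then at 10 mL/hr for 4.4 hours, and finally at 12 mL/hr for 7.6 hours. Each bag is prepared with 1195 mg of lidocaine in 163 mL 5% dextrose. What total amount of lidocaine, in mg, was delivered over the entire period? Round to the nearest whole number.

1761 mg

Concentration = 1195 mg ÷ 163 mL = 7.331288 mg/mL
Stage 1: 25.6 mL/hr × 4.1 hr = 104.96 mL → 104.96 mL × 7.331288 mg/mL = 769.492 mg
Stage 2: 10 mL/hr × 4.4 hr = 44 mL → 44 mL × 7.331288 mg/mL = 322.5767 mg
Stage 3: 12 mL/hr × 7.6 hr = 91.2 mL → 91.2 mL × 7.331288 mg/mL = 668.6135 mg
Total = 769.492 + 322.5767 + 668.6135 = 1760.682 mg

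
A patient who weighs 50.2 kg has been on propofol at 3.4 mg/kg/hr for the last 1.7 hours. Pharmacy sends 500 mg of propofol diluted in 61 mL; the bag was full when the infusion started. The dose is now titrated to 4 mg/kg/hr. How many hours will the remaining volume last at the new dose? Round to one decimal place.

1.0 hours

Initial rate:
Dose = 3.4 mg/kg/hr × 50.2 kg = 170.68 mg/hr
Concentration = 500 mg ÷ 61 mL = 8.196721 mg/mL
Rate = 170.68 mg/hr ÷ 8.196721 mg/mL = 20.82296 mL/hr
Volume infused so far = 20.82296 mL/hr × 1.7 hr = 35.39903 mL
Volume remaining = 61 − 35.39903 = 25.60097 mL
New rate:
Dose = 4 mg/kg/hr × 50.2 kg = 200.8 mg/hr
Rate = 200.8 mg/hr ÷ 8.196721 mg/mL = 24.4976 mL/hr
Time remaining = 25.60097 mL ÷ 24.4976 mL/hr = 1.04504 hr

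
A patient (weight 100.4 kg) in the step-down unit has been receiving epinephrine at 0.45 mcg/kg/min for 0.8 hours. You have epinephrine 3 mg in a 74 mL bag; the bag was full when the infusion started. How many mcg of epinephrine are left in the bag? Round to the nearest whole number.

831 mcg

Dose = 0.45 mcg/kg/min × 100.4 kg = 45.18 mcg/min
45.18 mcg/min × 60 min/hr = 2710.8 mcg/hr
Concentration = 3 mg ÷ 74 mL = 0.04054054 mg/mL = 40.54054 mcg/mL
Rate = 2710.8 mcg/hr ÷ 40.54054 mcg/mL = 66.8664 mL/hr
Volume infused = 66.8664 mL/hr × 0.8 hr = 53.49312 mL
Volume remaining = 74 − 53.49312 = 20.50688 mL
Drug remaining = 20.50688 mL × 40.54054 mcg/mL = 831.36 mcg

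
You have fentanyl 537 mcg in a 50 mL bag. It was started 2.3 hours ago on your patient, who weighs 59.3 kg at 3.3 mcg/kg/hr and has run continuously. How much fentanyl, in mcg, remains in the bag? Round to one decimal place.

Dose = 3.3 mcg/kg/hr × 59.3 kg = 195.69 mcg/hr
Concentration = 537 mcg ÷ 50 mL = 10.74 mcg/mL
Rate = 195.69 mcg/hr ÷ 10.74 mcg/mL = 18.22067 mL/hr
Volume infused = 18.22067 mL/hr × 2.3 hr = 41.90754 mL
Volume remaining = 50 − 41.90754 = 8.092458 mL
Drug remaining = 8.092458 mL × 10.74 mcg/mL = 86.913 mcg

86.9 mcg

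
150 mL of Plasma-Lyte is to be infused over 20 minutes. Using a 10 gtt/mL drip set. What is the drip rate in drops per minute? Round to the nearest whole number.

150 mL ÷ (20 min) = 7.5 mL/min
7.5 mL/min × 10 gtt/mL = 75 gtt/min

75 gtt/min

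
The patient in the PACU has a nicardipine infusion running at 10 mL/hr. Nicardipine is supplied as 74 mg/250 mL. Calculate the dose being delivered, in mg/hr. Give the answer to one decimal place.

3.0 mg/hr

Concentration = 74 mg ÷ 250 mL = 0.296 mg/mL
Drug rate = 10 mL/hr × 0.296 mg/mL = 2.96 mg/hr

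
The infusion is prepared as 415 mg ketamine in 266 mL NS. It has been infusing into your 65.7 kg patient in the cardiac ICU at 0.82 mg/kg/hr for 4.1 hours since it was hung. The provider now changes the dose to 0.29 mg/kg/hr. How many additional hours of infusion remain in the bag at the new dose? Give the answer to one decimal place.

10.2 hours

Initial rate:
Dose = 0.82 mg/kg/hr × 65.7 kg = 53.874 mg/hr
Concentration = 415 mg ÷ 266 mL = 1.56015 mg/mL
Rate = 53.874 mg/hr ÷ 1.56015 mg/mL = 34.53129 mL/hr
Volume infused so far = 34.53129 mL/hr × 4.1 hr = 141.5783 mL
Volume remaining = 266 − 141.5783 = 124.4217 mL
New rate:
Dose = 0.29 mg/kg/hr × 65.7 kg = 19.053 mg/hr
Rate = 19.053 mg/hr ÷ 1.56015 mg/mL = 12.21228 mL/hr
Time remaining = 124.4217 mL ÷ 12.21228 mL/hr = 10.18824 hr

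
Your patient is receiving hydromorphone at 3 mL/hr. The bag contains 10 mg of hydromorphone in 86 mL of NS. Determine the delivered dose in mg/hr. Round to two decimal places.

0.35 mg/hr

Concentration = 10 mg ÷ 86 mL = 0.1162791 mg/mL
Drug rate = 3 mL/hr × 0.1162791 mg/mL = 0.3488372 mg/hr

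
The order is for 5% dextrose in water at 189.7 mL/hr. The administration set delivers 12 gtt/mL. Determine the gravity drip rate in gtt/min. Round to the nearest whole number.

38 gtt/min

189.7 mL/hr ÷ 60 min/hr = 3.161667 mL/min
3.161667 mL/min × 12 gtt/mL = 37.94 gtt/min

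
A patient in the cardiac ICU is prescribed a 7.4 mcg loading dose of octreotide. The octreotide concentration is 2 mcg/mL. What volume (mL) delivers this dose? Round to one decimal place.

3.7 mL

Volume = 7.4 mcg ÷ 2 mcg/mL = 3.7 mL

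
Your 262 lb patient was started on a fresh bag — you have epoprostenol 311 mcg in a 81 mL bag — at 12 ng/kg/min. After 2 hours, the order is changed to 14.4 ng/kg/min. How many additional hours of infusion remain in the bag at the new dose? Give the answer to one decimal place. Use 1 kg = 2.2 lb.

1.4 hours

Initial rate:
Weight = 262 lb ÷ 2.2 lb/kg = 119.0909 kg
Dose = 12 ng/kg/min × 119.0909 kg = 1429.091 ng/min
1429.091 ng/min × 60 min/hr = 85745.45 ng/hr
Concentration = 311 mcg ÷ 81 mL = 3.839506 mcg/mL = 3839.506 ng/mL
Rate = 85745.45 ng/hr ÷ 3839.506 ng/mL = 22.33242 mL/hr
Volume infused so far = 22.33242 mL/hr × 2 hr = 44.66483 mL
Volume remaining = 81 − 44.66483 = 36.33517 mL
New rate:
Dose = 14.4 ng/kg/min × 119.0909 kg = 1714.909 ng/min
1714.909 ng/min × 60 min/hr = 102894.5 ng/hr
Rate = 102894.5 ng/hr ÷ 3839.506 ng/mL = 26.7989 mL/hr
Time remaining = 36.33517 mL ÷ 26.7989 mL/hr = 1.355845 hr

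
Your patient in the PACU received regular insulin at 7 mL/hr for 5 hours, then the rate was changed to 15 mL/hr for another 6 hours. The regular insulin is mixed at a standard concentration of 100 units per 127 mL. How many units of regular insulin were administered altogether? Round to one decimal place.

98.4 units

Concentration = 100 units ÷ 127 mL = 0.7874016 units/mL
Stage 1: 7 mL/hr × 5 hr = 35 mL → 35 mL × 0.7874016 units/mL = 27.55906 units
Stage 2: 15 mL/hr × 6 hr = 90 mL → 90 mL × 0.7874016 units/mL = 70.86614 units
Total = 27.55906 + 70.86614 = 98.4252 units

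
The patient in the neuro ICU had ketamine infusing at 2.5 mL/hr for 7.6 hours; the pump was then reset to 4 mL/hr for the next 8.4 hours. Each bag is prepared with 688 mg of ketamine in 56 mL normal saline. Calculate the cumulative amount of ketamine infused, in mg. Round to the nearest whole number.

646 mg

Concentration = 688 mg ÷ 56 mL = 12.28571 mg/mL
Stage 1: 2.5 mL/hr × 7.6 hr = 19 mL → 19 mL × 12.28571 mg/mL = 233.4286 mg
Stage 2: 4 mL/hr × 8.4 hr = 33.6 mL → 33.6 mL × 12.28571 mg/mL = 412.8 mg
Total = 233.4286 + 412.8 = 646.2286 mg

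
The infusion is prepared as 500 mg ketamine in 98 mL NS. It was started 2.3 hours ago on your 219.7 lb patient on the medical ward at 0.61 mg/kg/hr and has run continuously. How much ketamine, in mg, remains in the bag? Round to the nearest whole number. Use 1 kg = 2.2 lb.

Weight = 219.7 lb ÷ 2.2 lb/kg = 99.86364 kg
Dose = 0.61 mg/kg/hr × 99.86364 kg = 60.91682 mg/hr
Concentration = 500 mg ÷ 98 mL = 5.102041 mg/mL
Rate = 60.91682 mg/hr ÷ 5.102041 mg/mL = 11.9397 mL/hr
Volume infused = 11.9397 mL/hr × 2.3 hr = 27.4613 mL
Volume remaining = 98 − 27.4613 = 70.5387 mL
Drug remaining = 70.5387 mL × 5.102041 mg/mL = 359.8913 mg

360 mg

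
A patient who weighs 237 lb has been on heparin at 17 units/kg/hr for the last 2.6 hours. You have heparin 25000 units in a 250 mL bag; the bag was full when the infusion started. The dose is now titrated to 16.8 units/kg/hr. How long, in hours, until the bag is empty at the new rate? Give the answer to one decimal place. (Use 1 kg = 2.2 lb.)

Initial rate:
Weight = 237 lb ÷ 2.2 lb/kg = 107.7273 kg
Dose = 17 units/kg/hr × 107.7273 kg = 1831.364 units/hr
Concentration = 25000 units ÷ 250 mL = 100 units/mL
Rate = 1831.364 units/hr ÷ 100 units/mL = 18.31364 mL/hr
Volume infused so far = 18.31364 mL/hr × 2.6 hr = 47.61545 mL
Volume remaining = 250 − 47.61545 = 202.3845 mL
New rate:
Dose = 16.8 units/kg/hr × 107.7273 kg = 1809.818 units/hr
Rate = 1809.818 units/hr ÷ 100 units/mL = 18.09818 mL/hr
Time remaining = 202.3845 mL ÷ 18.09818 mL/hr = 11.18259 hr

11.2 hours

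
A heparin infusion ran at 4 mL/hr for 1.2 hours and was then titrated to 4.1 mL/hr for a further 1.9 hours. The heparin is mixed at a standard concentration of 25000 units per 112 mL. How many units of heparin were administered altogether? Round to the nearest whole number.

Concentration = 25000 units ÷ 112 mL = 223.2143 units/mL
Stage 1: 4 mL/hr × 1.2 hr = 4.8 mL → 4.8 mL × 223.2143 units/mL = 1071.429 units
Stage 2: 4.1 mL/hr × 1.9 hr = 7.79 mL → 7.79 mL × 223.2143 units/mL = 1738.839 units
Total = 1071.429 + 1738.839 = 2810.268 units

2810 units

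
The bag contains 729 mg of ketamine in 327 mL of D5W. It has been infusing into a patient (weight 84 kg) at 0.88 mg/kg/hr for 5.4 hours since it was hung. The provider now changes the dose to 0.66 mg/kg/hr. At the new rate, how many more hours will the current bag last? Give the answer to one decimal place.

5.9 hours

Initial rate:
Dose = 0.88 mg/kg/hr × 84 kg = 73.92 mg/hr
Concentration = 729 mg ÷ 327 mL = 2.229358 mg/mL
Rate = 73.92 mg/hr ÷ 2.229358 mg/mL = 33.15753 mL/hr
Volume infused so far = 33.15753 mL/hr × 5.4 hr = 179.0507 mL
Volume remaining = 327 − 179.0507 = 147.9493 mL
New rate:
Dose = 0.66 mg/kg/hr × 84 kg = 55.44 mg/hr
Rate = 55.44 mg/hr ÷ 2.229358 mg/mL = 24.86815 mL/hr
Time remaining = 147.9493 mL ÷ 24.86815 mL/hr = 5.949351 hr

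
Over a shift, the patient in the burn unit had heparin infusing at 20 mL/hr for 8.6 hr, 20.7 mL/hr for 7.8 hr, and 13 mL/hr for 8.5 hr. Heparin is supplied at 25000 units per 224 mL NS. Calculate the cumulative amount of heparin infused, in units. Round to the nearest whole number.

49549 units

Concentration = 25000 units ÷ 224 mL = 111.6071 units/mL
Stage 1: 20 mL/hr × 8.6 hr = 172 mL → 172 mL × 111.6071 units/mL = 19196.43 units
Stage 2: 20.7 mL/hr × 7.8 hr = 161.46 mL → 161.46 mL × 111.6071 units/mL = 18020.09 units
Stage 3: 13 mL/hr × 8.5 hr = 110.5 mL → 110.5 mL × 111.6071 units/mL = 12332.59 units
Total = 19196.43 + 18020.09 + 12332.59 = 49549.11 units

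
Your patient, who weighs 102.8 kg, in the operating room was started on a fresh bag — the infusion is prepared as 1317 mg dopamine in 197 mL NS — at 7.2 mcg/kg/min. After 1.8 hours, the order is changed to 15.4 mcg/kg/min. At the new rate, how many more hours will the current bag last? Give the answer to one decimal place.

Initial rate:
Dose = 7.2 mcg/kg/min × 102.8 kg = 740.16 mcg/min
740.16 mcg/min × 60 min/hr = 44409.6 mcg/hr
Concentration = 1317 mg ÷ 197 mL = 6.685279 mg/mL = 6685.279 mcg/mL
Rate = 44409.6 mcg/hr ÷ 6685.279 mcg/mL = 6.642894 mL/hr
Volume infused so far = 6.642894 mL/hr × 1.8 hr = 11.95721 mL
Volume remaining = 197 − 11.95721 = 185.0428 mL
New rate:
Dose = 15.4 mcg/kg/min × 102.8 kg = 1583.12 mcg/min
1583.12 mcg/min × 60 min/hr = 94987.2 mcg/hr
Rate = 94987.2 mcg/hr ÷ 6685.279 mcg/mL = 14.20841 mL/hr
Time remaining = 185.0428 mL ÷ 14.20841 mL/hr = 13.02347 hr

13.0 hours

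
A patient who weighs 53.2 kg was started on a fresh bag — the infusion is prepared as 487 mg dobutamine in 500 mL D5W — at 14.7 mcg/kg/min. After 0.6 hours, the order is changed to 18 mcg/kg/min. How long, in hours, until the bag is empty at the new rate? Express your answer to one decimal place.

Initial rate:
Dose = 14.7 mcg/kg/min × 53.2 kg = 782.04 mcg/min
782.04 mcg/min × 60 min/hr = 46922.4 mcg/hr
Concentration = 487 mg ÷ 500 mL = 0.974 mg/mL = 974 mcg/mL
Rate = 46922.4 mcg/hr ÷ 974 mcg/mL = 48.17495 mL/hr
Volume infused so far = 48.17495 mL/hr × 0.6 hr = 28.90497 mL
Volume remaining = 500 − 28.90497 = 471.095 mL
New rate:
Dose = 18 mcg/kg/min × 53.2 kg = 957.6 mcg/min
957.6 mcg/min × 60 min/hr = 57456 mcg/hr
Rate = 57456 mcg/hr ÷ 974 mcg/mL = 58.98973 mL/hr
Time remaining = 471.095 mL ÷ 58.98973 mL/hr = 7.986051 hr

8.0 hours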